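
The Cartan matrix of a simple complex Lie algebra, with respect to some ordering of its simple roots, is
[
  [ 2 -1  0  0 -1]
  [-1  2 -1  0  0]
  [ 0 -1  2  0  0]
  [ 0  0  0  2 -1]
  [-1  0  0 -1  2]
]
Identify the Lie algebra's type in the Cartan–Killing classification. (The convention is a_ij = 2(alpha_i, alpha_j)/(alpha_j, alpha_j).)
A_5 (sl(6))

The matrix has rank 5 with 2's on the diagonal. Reading the off-diagonal entries as Dynkin edges (a single edge where a_ij = a_ji = -1; a double or triple edge where a_ij * a_ji = 2 or 3), the diagram is a chain of 5 nodes with single edges (A_5). One simple-root ordering that puts it in standard form is (alpha_3, alpha_2, alpha_1, alpha_5, alpha_4). So the algebra is type A_5, i.e. sl(6).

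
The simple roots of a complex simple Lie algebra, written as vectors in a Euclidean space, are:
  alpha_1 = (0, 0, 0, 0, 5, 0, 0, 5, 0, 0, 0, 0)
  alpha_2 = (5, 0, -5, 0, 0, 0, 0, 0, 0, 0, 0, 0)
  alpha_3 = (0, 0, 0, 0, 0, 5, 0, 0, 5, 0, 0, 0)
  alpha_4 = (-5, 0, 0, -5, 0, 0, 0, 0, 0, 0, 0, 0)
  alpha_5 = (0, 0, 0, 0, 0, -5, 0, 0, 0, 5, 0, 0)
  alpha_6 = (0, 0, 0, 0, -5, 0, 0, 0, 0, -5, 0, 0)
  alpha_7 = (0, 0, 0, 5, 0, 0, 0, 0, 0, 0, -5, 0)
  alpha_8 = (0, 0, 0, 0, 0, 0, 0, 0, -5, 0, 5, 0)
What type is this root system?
A_8 (sl(9))

Compute the Cartan integers a_ij = 2(alpha_i, alpha_j)/(alpha_j, alpha_j); the resulting 8x8 Cartan matrix is
[[2, 0, 0, 0, 0, -1, 0, 0], [0, 2, 0, -1, 0, 0, 0, 0], [0, 0, 2, 0, -1, 0, 0, -1], [0, -1, 0, 2, 0, 0, -1, 0], [0, 0, -1, 0, 2, -1, 0, 0], [-1, 0, 0, 0, -1, 2, 0, 0], [0, 0, 0, -1, 0, 0, 2, -1], [0, 0, -1, 0, 0, 0, -1, 2]].
All simple roots have the same length, so the diagram is simply laced. The associated Dynkin diagram is a chain of 8 nodes with single edges (A_8), so the type is A_8 (the algebra sl(9)).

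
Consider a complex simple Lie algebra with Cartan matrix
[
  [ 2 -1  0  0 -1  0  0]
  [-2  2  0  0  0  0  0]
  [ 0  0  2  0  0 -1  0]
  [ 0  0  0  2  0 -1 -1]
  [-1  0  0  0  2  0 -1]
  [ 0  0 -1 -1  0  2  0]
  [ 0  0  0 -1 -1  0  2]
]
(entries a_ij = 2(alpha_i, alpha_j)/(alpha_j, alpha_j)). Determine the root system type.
The matrix has rank 7 with 2's on the diagonal. Reading the off-diagonal entries as Dynkin edges (a single edge where a_ij = a_ji = -1; a double or triple edge where a_ij * a_ji = 2 or 3), the diagram is a chain of 7 nodes with a double edge at one end; the terminal node there is the unique long simple root (C_7). One simple-root ordering that puts it in standard form is (alpha_3, alpha_6, alpha_4, alpha_7, alpha_5, alpha_1, alpha_2). So the algebra is type C_7, i.e. sp(14).

C_7 (sp(14))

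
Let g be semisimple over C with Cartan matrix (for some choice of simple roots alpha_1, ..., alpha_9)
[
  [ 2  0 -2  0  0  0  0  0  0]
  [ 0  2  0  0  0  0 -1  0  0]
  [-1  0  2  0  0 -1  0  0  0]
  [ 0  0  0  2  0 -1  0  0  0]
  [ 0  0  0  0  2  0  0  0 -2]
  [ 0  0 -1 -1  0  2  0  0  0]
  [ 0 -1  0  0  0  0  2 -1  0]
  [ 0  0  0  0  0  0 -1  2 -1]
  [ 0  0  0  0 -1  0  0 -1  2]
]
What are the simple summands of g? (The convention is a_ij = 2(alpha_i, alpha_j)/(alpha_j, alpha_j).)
The diagram associated to this matrix has two connected components: the simple roots {alpha_1, alpha_3, alpha_4, alpha_6} form a chain of 4 nodes with a double edge at one end; the terminal node there is the unique long simple root (C_4), and {alpha_2, alpha_5, alpha_7, alpha_8, alpha_9} form a chain of 5 nodes with a double edge at one end; the terminal node there is the unique long simple root (C_5). A semisimple Lie algebra decomposes uniquely as the direct sum of simple ideals, one per connected component of its Dynkin diagram, so g ≅ C_4 ⊕ C_5 (dimension 36 + 55 = 91).

C_4 ⊕ C_5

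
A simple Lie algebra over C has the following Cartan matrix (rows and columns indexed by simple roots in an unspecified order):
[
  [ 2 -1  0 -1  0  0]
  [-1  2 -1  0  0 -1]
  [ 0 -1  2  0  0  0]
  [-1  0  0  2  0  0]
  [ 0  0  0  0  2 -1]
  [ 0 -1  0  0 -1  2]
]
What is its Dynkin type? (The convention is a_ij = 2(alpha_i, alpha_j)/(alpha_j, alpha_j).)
E_6

The matrix has rank 6 with 2's on the diagonal. Reading the off-diagonal entries as Dynkin edges (a single edge where a_ij = a_ji = -1; a double or triple edge where a_ij * a_ji = 2 or 3), the diagram is a chain of 5 nodes with one extra node attached to the third node from one end (E_6). One simple-root ordering that puts it in standard form is (alpha_5, alpha_3, alpha_6, alpha_2, alpha_1, alpha_4). So the algebra is type E_6.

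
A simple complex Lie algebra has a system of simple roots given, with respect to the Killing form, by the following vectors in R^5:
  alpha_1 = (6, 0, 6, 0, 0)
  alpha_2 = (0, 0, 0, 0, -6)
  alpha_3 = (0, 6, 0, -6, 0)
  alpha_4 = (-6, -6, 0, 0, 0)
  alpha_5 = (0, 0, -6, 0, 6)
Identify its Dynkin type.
Compute the Cartan integers a_ij = 2(alpha_i, alpha_j)/(alpha_j, alpha_j); the resulting 5x5 Cartan matrix is
[[2, 0, 0, -1, -1], [0, 2, 0, 0, -1], [0, 0, 2, -1, 0], [-1, 0, -1, 2, 0], [-1, -2, 0, 0, 2]].
The roots have two lengths (squared-length ratio 2:1); the short ones are alpha_{2}. The associated Dynkin diagram is a chain of 5 nodes with a double edge at one end; the terminal node there is the unique short simple root (B_5), so the type is B_5 (the algebra so(11)).

B_5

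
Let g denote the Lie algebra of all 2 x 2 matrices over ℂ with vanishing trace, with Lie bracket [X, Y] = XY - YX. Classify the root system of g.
This is sl(2), which has dimension 2^2 - 1 = 3 and rank 2 - 1 = 1 (a Cartan subalgebra is the diagonal traceless matrices). In the classification of classical Lie algebras, the special linear algebra sl(n+1) has type A_n; here n = 1, so the Dynkin diagram is a chain of 1 nodes with single edges (A_1). Hence the type is A_1.

type A_1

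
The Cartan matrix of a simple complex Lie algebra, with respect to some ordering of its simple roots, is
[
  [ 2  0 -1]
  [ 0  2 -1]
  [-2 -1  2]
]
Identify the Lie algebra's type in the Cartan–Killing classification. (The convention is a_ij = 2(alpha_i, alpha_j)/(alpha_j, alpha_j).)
The matrix has rank 3 with 2's on the diagonal. Reading the off-diagonal entries as Dynkin edges (a single edge where a_ij = a_ji = -1; a double or triple edge where a_ij * a_ji = 2 or 3), the diagram is a chain of 3 nodes with a double edge at one end; the terminal node there is the unique short simple root (B_3). One simple-root ordering that puts it in standard form is (alpha_2, alpha_3, alpha_1). So the algebra is type B_3, i.e. so(7).

B3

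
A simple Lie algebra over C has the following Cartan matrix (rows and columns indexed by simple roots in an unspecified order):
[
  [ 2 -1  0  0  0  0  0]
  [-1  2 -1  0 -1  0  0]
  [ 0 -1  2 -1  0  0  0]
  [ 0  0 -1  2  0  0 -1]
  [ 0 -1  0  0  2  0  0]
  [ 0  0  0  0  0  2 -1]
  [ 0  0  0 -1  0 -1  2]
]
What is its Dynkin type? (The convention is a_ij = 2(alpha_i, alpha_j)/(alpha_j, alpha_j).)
D7

The matrix has rank 7 with 2's on the diagonal. Reading the off-diagonal entries as Dynkin edges (a single edge where a_ij = a_ji = -1; a double or triple edge where a_ij * a_ji = 2 or 3), the diagram is a chain of 5 nodes with a fork of two nodes at one end (D_7). One simple-root ordering that puts it in standard form is (alpha_6, alpha_7, alpha_4, alpha_3, alpha_2, alpha_1, alpha_5). So the algebra is type D_7, i.e. so(14).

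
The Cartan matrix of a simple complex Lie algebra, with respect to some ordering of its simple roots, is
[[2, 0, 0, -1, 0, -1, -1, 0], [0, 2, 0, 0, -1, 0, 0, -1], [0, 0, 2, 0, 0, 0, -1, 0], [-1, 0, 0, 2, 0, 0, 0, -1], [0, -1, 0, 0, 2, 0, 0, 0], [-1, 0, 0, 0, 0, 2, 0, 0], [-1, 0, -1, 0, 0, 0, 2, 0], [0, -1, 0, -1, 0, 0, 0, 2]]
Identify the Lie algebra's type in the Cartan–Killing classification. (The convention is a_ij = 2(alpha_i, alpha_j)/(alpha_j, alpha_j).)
E8

The matrix has rank 8 with 2's on the diagonal. Reading the off-diagonal entries as Dynkin edges (a single edge where a_ij = a_ji = -1; a double or triple edge where a_ij * a_ji = 2 or 3), the diagram is a chain of 7 nodes with one extra node attached to the third node from one end (E_8). One simple-root ordering that puts it in standard form is (alpha_3, alpha_6, alpha_7, alpha_1, alpha_4, alpha_8, alpha_2, alpha_5). So the algebra is type E_8.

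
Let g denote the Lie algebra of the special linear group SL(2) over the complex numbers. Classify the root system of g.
This is sl(2), which has dimension 2^2 - 1 = 3 and rank 2 - 1 = 1 (a Cartan subalgebra is the diagonal traceless matrices). In the classification of classical Lie algebras, the special linear algebra sl(n+1) has type A_n; here n = 1, so the Dynkin diagram is a chain of 1 nodes with single edges (A_1). Hence the type is A_1.

type A_1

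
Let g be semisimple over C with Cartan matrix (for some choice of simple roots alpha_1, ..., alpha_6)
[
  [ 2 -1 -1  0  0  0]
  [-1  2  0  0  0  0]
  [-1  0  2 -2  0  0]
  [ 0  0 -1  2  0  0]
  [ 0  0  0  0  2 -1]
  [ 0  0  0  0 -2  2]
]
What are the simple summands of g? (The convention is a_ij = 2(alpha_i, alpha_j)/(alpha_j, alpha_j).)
B_2 ⊕ B_4

The diagram associated to this matrix has two connected components: the simple roots {alpha_5, alpha_6} form a chain of 2 nodes with a double edge at one end; the terminal node there is the unique short simple root (B_2), and {alpha_1, alpha_2, alpha_3, alpha_4} form a chain of 4 nodes with a double edge at one end; the terminal node there is the unique short simple root (B_4). A semisimple Lie algebra decomposes uniquely as the direct sum of simple ideals, one per connected component of its Dynkin diagram, so g ≅ B_2 ⊕ B_4 (dimension 10 + 36 = 46).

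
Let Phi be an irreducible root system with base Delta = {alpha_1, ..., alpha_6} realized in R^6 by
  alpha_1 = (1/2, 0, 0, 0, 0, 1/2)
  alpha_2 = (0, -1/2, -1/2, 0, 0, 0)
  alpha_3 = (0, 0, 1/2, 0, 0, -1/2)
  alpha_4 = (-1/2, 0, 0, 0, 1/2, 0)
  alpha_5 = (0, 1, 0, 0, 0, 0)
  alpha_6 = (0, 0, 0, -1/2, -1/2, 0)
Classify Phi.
Compute the Cartan integers a_ij = 2(alpha_i, alpha_j)/(alpha_j, alpha_j); the resulting 6x6 Cartan matrix is
[[2, 0, -1, -1, 0, 0], [0, 2, -1, 0, -1, 0], [-1, -1, 2, 0, 0, 0], [-1, 0, 0, 2, 0, -1], [0, -2, 0, 0, 2, 0], [0, 0, 0, -1, 0, 2]].
The roots have two lengths (squared-length ratio 2:1); the short ones are alpha_{1,2,3,4,6}. The associated Dynkin diagram is a chain of 6 nodes with a double edge at one end; the terminal node there is the unique long simple root (C_6), so the type is C_6 (the algebra sp(12)).

type C_6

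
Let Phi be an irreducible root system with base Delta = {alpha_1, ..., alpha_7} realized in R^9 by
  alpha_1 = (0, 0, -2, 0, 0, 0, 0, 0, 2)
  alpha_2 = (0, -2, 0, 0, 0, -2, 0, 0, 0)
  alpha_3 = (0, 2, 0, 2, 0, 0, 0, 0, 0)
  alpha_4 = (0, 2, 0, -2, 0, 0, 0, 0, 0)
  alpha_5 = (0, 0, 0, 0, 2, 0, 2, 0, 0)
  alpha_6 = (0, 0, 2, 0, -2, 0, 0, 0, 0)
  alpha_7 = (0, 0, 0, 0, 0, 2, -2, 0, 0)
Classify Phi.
Compute the Cartan integers a_ij = 2(alpha_i, alpha_j)/(alpha_j, alpha_j); the resulting 7x7 Cartan matrix is
[[2, 0, 0, 0, 0, -1, 0], [0, 2, -1, -1, 0, 0, -1], [0, -1, 2, 0, 0, 0, 0], [0, -1, 0, 2, 0, 0, 0], [0, 0, 0, 0, 2, -1, -1], [-1, 0, 0, 0, -1, 2, 0], [0, -1, 0, 0, -1, 0, 2]].
All simple roots have the same length, so the diagram is simply laced. The associated Dynkin diagram is a chain of 5 nodes with a fork of two nodes at one end (D_7), so the type is D_7 (the algebra so(14)).

D_7 (so(14))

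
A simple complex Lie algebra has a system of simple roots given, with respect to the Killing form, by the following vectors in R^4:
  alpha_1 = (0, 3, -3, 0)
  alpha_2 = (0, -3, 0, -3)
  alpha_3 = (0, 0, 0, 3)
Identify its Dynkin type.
Compute the Cartan integers a_ij = 2(alpha_i, alpha_j)/(alpha_j, alpha_j); the resulting 3x3 Cartan matrix is
[[2, -1, 0], [-1, 2, -2], [0, -1, 2]].
The roots have two lengths (squared-length ratio 2:1); the short ones are alpha_{3}. The associated Dynkin diagram is a chain of 3 nodes with a double edge at one end; the terminal node there is the unique short simple root (B_3), so the type is B_3 (the algebra so(7)).

B_3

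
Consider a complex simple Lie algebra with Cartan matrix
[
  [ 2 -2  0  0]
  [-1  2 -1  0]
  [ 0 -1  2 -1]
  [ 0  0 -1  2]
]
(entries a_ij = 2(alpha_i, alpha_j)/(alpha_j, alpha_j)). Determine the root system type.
The matrix has rank 4 with 2's on the diagonal. Reading the off-diagonal entries as Dynkin edges (a single edge where a_ij = a_ji = -1; a double or triple edge where a_ij * a_ji = 2 or 3), the diagram is a chain of 4 nodes with a double edge at one end; the terminal node there is the unique long simple root (C_4). One simple-root ordering that puts it in standard form is (alpha_4, alpha_3, alpha_2, alpha_1). So the algebra is type C_4, i.e. sp(8).

C_4 (sp(8))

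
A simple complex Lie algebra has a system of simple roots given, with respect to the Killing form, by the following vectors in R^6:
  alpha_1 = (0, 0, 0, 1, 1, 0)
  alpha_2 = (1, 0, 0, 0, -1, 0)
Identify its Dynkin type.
A_2 (sl(3))

Compute the Cartan integers a_ij = 2(alpha_i, alpha_j)/(alpha_j, alpha_j); the resulting 2x2 Cartan matrix is
[[2, -1], [-1, 2]].
All simple roots have the same length, so the diagram is simply laced. The associated Dynkin diagram is a chain of 2 nodes with single edges (A_2), so the type is A_2 (the algebra sl(3)).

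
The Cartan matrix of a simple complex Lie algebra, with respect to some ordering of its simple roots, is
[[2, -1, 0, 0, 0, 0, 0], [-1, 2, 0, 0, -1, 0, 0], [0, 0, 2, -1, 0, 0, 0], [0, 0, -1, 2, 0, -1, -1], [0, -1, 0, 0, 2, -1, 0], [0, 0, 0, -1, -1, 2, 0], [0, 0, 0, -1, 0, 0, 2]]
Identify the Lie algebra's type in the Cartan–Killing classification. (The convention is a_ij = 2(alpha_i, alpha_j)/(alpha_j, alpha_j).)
The matrix has rank 7 with 2's on the diagonal. Reading the off-diagonal entries as Dynkin edges (a single edge where a_ij = a_ji = -1; a double or triple edge where a_ij * a_ji = 2 or 3), the diagram is a chain of 5 nodes with a fork of two nodes at one end (D_7). One simple-root ordering that puts it in standard form is (alpha_1, alpha_2, alpha_5, alpha_6, alpha_4, alpha_7, alpha_3). So the algebra is type D_7, i.e. so(14).

D_7 (so(14))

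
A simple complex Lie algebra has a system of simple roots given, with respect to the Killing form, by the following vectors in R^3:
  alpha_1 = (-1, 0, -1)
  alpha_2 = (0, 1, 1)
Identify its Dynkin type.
Compute the Cartan integers a_ij = 2(alpha_i, alpha_j)/(alpha_j, alpha_j); the resulting 2x2 Cartan matrix is
[[2, -1], [-1, 2]].
All simple roots have the same length, so the diagram is simply laced. The associated Dynkin diagram is a chain of 2 nodes with single edges (A_2), so the type is A_2 (the algebra sl(3)).

type A_2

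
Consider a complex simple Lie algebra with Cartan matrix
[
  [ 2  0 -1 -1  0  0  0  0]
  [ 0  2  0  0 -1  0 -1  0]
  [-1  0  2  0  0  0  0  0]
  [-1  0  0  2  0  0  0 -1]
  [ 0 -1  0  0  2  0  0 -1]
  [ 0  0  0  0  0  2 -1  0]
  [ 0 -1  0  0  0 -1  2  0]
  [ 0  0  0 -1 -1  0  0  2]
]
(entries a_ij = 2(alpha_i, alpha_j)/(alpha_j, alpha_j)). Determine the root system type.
The matrix has rank 8 with 2's on the diagonal. Reading the off-diagonal entries as Dynkin edges (a single edge where a_ij = a_ji = -1; a double or triple edge where a_ij * a_ji = 2 or 3), the diagram is a chain of 8 nodes with single edges (A_8). One simple-root ordering that puts it in standard form is (alpha_3, alpha_1, alpha_4, alpha_8, alpha_5, alpha_2, alpha_7, alpha_6). So the algebra is type A_8, i.e. sl(9).

type A_8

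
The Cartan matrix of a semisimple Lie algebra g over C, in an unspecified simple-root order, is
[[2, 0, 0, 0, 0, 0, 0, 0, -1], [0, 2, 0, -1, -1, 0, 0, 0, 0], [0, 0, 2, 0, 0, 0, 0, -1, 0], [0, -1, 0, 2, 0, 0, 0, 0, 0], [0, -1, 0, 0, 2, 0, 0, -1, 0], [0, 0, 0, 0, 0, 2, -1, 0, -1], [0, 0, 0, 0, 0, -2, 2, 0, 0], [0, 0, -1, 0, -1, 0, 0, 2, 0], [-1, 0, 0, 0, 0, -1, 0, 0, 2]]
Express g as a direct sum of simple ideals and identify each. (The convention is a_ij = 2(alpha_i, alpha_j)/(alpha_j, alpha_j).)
A5 ⊕ C4

The diagram associated to this matrix has two connected components: the simple roots {alpha_2, alpha_3, alpha_4, alpha_5, alpha_8} form a chain of 5 nodes with single edges (A_5), and {alpha_1, alpha_6, alpha_7, alpha_9} form a chain of 4 nodes with a double edge at one end; the terminal node there is the unique long simple root (C_4). A semisimple Lie algebra decomposes uniquely as the direct sum of simple ideals, one per connected component of its Dynkin diagram, so g ≅ A_5 ⊕ C_4 (dimension 35 + 36 = 71).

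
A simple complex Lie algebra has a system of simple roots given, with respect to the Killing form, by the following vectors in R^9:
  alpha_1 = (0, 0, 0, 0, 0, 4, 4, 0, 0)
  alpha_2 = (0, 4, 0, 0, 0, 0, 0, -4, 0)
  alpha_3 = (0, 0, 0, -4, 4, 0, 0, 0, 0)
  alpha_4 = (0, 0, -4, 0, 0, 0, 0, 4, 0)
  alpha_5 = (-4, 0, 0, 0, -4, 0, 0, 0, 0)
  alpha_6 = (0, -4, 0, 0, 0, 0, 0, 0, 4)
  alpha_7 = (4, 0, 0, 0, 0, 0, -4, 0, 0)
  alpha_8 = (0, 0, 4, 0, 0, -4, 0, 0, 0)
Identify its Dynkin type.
Compute the Cartan integers a_ij = 2(alpha_i, alpha_j)/(alpha_j, alpha_j); the resulting 8x8 Cartan matrix is
[[2, 0, 0, 0, 0, 0, -1, -1], [0, 2, 0, -1, 0, -1, 0, 0], [0, 0, 2, 0, -1, 0, 0, 0], [0, -1, 0, 2, 0, 0, 0, -1], [0, 0, -1, 0, 2, 0, -1, 0], [0, -1, 0, 0, 0, 2, 0, 0], [-1, 0, 0, 0, -1, 0, 2, 0], [-1, 0, 0, -1, 0, 0, 0, 2]].
All simple roots have the same length, so the diagram is simply laced. The associated Dynkin diagram is a chain of 8 nodes with single edges (A_8), so the type is A_8 (the algebra sl(9)).

A_8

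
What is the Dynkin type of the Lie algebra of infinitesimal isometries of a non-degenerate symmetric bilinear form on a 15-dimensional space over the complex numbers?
B7

This is so(15) with 15 odd, which has dimension 15(15-1)/2 = 105 and rank (15-1)/2 = 7. In the classification of classical Lie algebras, the orthogonal algebra so(2n+1) in an odd number of variables has type B_n; here n = 7, so the Dynkin diagram is a chain of 7 nodes with a double edge at one end; the terminal node there is the unique short simple root (B_7). Hence the type is B_7.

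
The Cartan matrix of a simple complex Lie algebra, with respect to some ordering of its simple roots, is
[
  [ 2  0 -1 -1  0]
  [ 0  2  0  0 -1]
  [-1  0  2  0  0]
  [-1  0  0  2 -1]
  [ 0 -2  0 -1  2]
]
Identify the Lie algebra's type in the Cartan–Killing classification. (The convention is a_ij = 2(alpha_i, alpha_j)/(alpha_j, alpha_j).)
B_5 (so(11))

The matrix has rank 5 with 2's on the diagonal. Reading the off-diagonal entries as Dynkin edges (a single edge where a_ij = a_ji = -1; a double or triple edge where a_ij * a_ji = 2 or 3), the diagram is a chain of 5 nodes with a double edge at one end; the terminal node there is the unique short simple root (B_5). One simple-root ordering that puts it in standard form is (alpha_3, alpha_1, alpha_4, alpha_5, alpha_2). So the algebra is type B_5, i.e. so(11).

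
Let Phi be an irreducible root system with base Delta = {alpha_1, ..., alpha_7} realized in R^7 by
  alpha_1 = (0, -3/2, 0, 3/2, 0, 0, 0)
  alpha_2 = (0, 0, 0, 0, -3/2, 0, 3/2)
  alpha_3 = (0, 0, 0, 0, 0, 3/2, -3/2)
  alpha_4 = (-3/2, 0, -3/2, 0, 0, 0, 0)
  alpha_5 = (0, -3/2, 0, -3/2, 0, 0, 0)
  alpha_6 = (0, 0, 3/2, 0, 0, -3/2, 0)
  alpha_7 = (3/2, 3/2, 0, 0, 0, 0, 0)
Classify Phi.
Compute the Cartan integers a_ij = 2(alpha_i, alpha_j)/(alpha_j, alpha_j); the resulting 7x7 Cartan matrix is
[[2, 0, 0, 0, 0, 0, -1], [0, 2, -1, 0, 0, 0, 0], [0, -1, 2, 0, 0, -1, 0], [0, 0, 0, 2, 0, -1, -1], [0, 0, 0, 0, 2, 0, -1], [0, 0, -1, -1, 0, 2, 0], [-1, 0, 0, -1, -1, 0, 2]].
All simple roots have the same length, so the diagram is simply laced. The associated Dynkin diagram is a chain of 5 nodes with a fork of two nodes at one end (D_7), so the type is D_7 (the algebra so(14)).

type D_7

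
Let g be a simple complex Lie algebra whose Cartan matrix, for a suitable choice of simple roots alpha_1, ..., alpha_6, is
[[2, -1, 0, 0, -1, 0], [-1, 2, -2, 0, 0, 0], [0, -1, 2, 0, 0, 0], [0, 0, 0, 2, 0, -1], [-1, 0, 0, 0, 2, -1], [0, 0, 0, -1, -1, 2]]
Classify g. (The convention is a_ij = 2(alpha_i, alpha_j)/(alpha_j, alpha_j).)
The matrix has rank 6 with 2's on the diagonal. Reading the off-diagonal entries as Dynkin edges (a single edge where a_ij = a_ji = -1; a double or triple edge where a_ij * a_ji = 2 or 3), the diagram is a chain of 6 nodes with a double edge at one end; the terminal node there is the unique short simple root (B_6). One simple-root ordering that puts it in standard form is (alpha_4, alpha_6, alpha_5, alpha_1, alpha_2, alpha_3). So the algebra is type B_6, i.e. so(13).

B6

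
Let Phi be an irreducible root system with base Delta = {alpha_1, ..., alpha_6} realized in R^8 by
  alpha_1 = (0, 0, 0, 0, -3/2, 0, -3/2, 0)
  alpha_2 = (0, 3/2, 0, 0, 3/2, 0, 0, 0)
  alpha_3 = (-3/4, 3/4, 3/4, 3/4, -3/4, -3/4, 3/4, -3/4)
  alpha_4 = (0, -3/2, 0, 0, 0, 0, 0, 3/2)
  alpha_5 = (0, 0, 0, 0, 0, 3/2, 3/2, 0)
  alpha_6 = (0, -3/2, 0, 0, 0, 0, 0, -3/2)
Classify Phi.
Compute the Cartan integers a_ij = 2(alpha_i, alpha_j)/(alpha_j, alpha_j); the resulting 6x6 Cartan matrix is
[[2, -1, 0, 0, -1, 0], [-1, 2, 0, -1, 0, -1], [0, 0, 2, -1, 0, 0], [0, -1, -1, 2, 0, 0], [-1, 0, 0, 0, 2, 0], [0, -1, 0, 0, 0, 2]].
All simple roots have the same length, so the diagram is simply laced. The associated Dynkin diagram is a chain of 5 nodes with one extra node attached to the third node from one end (E_6), so the type is E_6.

E6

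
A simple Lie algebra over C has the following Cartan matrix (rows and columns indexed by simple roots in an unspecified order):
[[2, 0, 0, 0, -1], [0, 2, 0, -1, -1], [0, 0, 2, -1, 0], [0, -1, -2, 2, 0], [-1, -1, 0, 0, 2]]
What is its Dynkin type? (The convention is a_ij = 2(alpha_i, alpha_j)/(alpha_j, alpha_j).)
B_5 (so(11))

The matrix has rank 5 with 2's on the diagonal. Reading the off-diagonal entries as Dynkin edges (a single edge where a_ij = a_ji = -1; a double or triple edge where a_ij * a_ji = 2 or 3), the diagram is a chain of 5 nodes with a double edge at one end; the terminal node there is the unique short simple root (B_5). One simple-root ordering that puts it in standard form is (alpha_1, alpha_5, alpha_2, alpha_4, alpha_3). So the algebra is type B_5, i.e. so(11).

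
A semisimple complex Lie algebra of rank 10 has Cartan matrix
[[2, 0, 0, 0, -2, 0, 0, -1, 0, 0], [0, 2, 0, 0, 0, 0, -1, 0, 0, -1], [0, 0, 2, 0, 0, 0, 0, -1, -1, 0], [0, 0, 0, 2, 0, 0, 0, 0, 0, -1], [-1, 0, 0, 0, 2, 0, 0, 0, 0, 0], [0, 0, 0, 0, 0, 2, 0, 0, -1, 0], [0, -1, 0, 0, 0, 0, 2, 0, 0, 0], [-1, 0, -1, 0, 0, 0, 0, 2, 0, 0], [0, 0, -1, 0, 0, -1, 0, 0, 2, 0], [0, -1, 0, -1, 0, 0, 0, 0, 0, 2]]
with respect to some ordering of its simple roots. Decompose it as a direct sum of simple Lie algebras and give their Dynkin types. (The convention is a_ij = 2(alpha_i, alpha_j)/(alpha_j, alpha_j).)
The diagram associated to this matrix has two connected components: the simple roots {alpha_2, alpha_4, alpha_7, alpha_10} form a chain of 4 nodes with single edges (A_4), and {alpha_1, alpha_3, alpha_5, alpha_6, alpha_8, alpha_9} form a chain of 6 nodes with a double edge at one end; the terminal node there is the unique short simple root (B_6). A semisimple Lie algebra decomposes uniquely as the direct sum of simple ideals, one per connected component of its Dynkin diagram, so g ≅ A_4 ⊕ B_6 (dimension 24 + 78 = 102).

type A_4 + type B_6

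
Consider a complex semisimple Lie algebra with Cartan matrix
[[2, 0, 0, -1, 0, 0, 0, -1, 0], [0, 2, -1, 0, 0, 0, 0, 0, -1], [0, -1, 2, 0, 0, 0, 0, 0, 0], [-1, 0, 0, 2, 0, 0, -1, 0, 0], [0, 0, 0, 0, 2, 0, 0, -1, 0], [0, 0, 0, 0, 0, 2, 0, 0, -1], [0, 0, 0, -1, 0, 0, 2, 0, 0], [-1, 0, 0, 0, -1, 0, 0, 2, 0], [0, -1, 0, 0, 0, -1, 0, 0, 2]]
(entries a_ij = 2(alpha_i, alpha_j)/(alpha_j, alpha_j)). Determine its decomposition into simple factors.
type A_4 ⊕ type A_5

The diagram associated to this matrix has two connected components: the simple roots {alpha_2, alpha_3, alpha_6, alpha_9} form a chain of 4 nodes with single edges (A_4), and {alpha_1, alpha_4, alpha_5, alpha_7, alpha_8} form a chain of 5 nodes with single edges (A_5). A semisimple Lie algebra decomposes uniquely as the direct sum of simple ideals, one per connected component of its Dynkin diagram, so g ≅ A_4 ⊕ A_5 (dimension 24 + 35 = 59).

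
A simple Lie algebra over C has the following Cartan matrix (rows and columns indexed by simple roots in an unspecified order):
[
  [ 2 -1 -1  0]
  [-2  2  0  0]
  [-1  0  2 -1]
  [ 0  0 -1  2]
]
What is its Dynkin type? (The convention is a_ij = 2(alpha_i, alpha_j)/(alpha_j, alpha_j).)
The matrix has rank 4 with 2's on the diagonal. Reading the off-diagonal entries as Dynkin edges (a single edge where a_ij = a_ji = -1; a double or triple edge where a_ij * a_ji = 2 or 3), the diagram is a chain of 4 nodes with a double edge at one end; the terminal node there is the unique long simple root (C_4). One simple-root ordering that puts it in standard form is (alpha_4, alpha_3, alpha_1, alpha_2). So the algebra is type C_4, i.e. sp(8).

C4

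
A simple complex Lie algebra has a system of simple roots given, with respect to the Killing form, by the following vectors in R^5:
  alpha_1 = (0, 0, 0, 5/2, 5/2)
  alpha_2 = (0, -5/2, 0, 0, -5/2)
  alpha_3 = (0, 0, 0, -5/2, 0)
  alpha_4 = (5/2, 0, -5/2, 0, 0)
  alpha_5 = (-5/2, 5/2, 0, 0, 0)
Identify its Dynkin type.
B5

Compute the Cartan integers a_ij = 2(alpha_i, alpha_j)/(alpha_j, alpha_j); the resulting 5x5 Cartan matrix is
[[2, -1, -2, 0, 0], [-1, 2, 0, 0, -1], [-1, 0, 2, 0, 0], [0, 0, 0, 2, -1], [0, -1, 0, -1, 2]].
The roots have two lengths (squared-length ratio 2:1); the short ones are alpha_{3}. The associated Dynkin diagram is a chain of 5 nodes with a double edge at one end; the terminal node there is the unique short simple root (B_5), so the type is B_5 (the algebra so(11)).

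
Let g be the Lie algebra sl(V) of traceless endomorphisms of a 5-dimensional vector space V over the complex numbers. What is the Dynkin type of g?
A_4

This is sl(5), which has dimension 5^2 - 1 = 24 and rank 5 - 1 = 4 (a Cartan subalgebra is the diagonal traceless matrices). In the classification of classical Lie algebras, the special linear algebra sl(n+1) has type A_n; here n = 4, so the Dynkin diagram is a chain of 4 nodes with single edges (A_4). Hence the type is A_4.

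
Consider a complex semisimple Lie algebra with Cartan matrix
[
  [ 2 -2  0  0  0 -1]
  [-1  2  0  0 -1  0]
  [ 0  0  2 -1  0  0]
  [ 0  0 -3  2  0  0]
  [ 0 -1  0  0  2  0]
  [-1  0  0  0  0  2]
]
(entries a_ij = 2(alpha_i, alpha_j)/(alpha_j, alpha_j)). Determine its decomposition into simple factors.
F_4 ⊕ G_2

The diagram associated to this matrix has two connected components: the simple roots {alpha_1, alpha_2, alpha_5, alpha_6} form a chain of 4 nodes with a double edge between the middle two (F_4), and {alpha_3, alpha_4} form two nodes joined by a triple edge (G_2). A semisimple Lie algebra decomposes uniquely as the direct sum of simple ideals, one per connected component of its Dynkin diagram, so g ≅ F_4 ⊕ G_2 (dimension 52 + 14 = 66).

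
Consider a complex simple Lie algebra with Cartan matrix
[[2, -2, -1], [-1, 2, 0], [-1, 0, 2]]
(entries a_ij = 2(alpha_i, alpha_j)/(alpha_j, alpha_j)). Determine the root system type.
B_3 (so(7))

The matrix has rank 3 with 2's on the diagonal. Reading the off-diagonal entries as Dynkin edges (a single edge where a_ij = a_ji = -1; a double or triple edge where a_ij * a_ji = 2 or 3), the diagram is a chain of 3 nodes with a double edge at one end; the terminal node there is the unique short simple root (B_3). One simple-root ordering that puts it in standard form is (alpha_3, alpha_1, alpha_2). So the algebra is type B_3, i.e. so(7).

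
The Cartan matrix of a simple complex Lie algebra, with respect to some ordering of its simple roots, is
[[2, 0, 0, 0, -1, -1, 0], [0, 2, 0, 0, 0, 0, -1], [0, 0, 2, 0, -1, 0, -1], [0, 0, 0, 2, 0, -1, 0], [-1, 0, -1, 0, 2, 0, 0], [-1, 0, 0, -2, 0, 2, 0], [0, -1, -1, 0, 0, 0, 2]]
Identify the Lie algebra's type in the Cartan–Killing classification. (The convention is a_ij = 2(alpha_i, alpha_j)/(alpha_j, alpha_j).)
B_7

The matrix has rank 7 with 2's on the diagonal. Reading the off-diagonal entries as Dynkin edges (a single edge where a_ij = a_ji = -1; a double or triple edge where a_ij * a_ji = 2 or 3), the diagram is a chain of 7 nodes with a double edge at one end; the terminal node there is the unique short simple root (B_7). One simple-root ordering that puts it in standard form is (alpha_2, alpha_7, alpha_3, alpha_5, alpha_1, alpha_6, alpha_4). So the algebra is type B_7, i.e. so(15).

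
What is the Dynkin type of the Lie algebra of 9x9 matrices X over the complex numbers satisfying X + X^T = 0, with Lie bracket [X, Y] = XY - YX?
B_4 (so(9))

This is so(9) with 9 odd, which has dimension 9(9-1)/2 = 36 and rank (9-1)/2 = 4. In the classification of classical Lie algebras, the orthogonal algebra so(2n+1) in an odd number of variables has type B_n; here n = 4, so the Dynkin diagram is a chain of 4 nodes with a double edge at one end; the terminal node there is the unique short simple root (B_4). Hence the type is B_4.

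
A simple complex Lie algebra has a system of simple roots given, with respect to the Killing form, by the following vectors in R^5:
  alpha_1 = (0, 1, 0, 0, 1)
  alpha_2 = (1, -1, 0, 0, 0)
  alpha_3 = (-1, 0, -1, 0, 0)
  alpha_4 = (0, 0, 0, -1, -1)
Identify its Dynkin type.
Compute the Cartan integers a_ij = 2(alpha_i, alpha_j)/(alpha_j, alpha_j); the resulting 4x4 Cartan matrix is
[[2, -1, 0, -1], [-1, 2, -1, 0], [0, -1, 2, 0], [-1, 0, 0, 2]].
All simple roots have the same length, so the diagram is simply laced. The associated Dynkin diagram is a chain of 4 nodes with single edges (A_4), so the type is A_4 (the algebra sl(5)).

A_4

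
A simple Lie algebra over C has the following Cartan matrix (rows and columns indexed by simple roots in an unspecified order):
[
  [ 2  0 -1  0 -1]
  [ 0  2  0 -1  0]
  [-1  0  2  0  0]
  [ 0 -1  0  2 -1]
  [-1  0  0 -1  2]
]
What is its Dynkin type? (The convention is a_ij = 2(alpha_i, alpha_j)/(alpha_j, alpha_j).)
The matrix has rank 5 with 2's on the diagonal. Reading the off-diagonal entries as Dynkin edges (a single edge where a_ij = a_ji = -1; a double or triple edge where a_ij * a_ji = 2 or 3), the diagram is a chain of 5 nodes with single edges (A_5). One simple-root ordering that puts it in standard form is (alpha_2, alpha_4, alpha_5, alpha_1, alpha_3). So the algebra is type A_5, i.e. sl(6).

type A_5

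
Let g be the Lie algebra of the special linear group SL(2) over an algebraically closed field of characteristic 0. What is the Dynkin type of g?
This is sl(2), which has dimension 2^2 - 1 = 3 and rank 2 - 1 = 1 (a Cartan subalgebra is the diagonal traceless matrices). In the classification of classical Lie algebras, the special linear algebra sl(n+1) has type A_n; here n = 1, so the Dynkin diagram is a chain of 1 nodes with single edges (A_1). Hence the type is A_1.

A_1 (sl(2))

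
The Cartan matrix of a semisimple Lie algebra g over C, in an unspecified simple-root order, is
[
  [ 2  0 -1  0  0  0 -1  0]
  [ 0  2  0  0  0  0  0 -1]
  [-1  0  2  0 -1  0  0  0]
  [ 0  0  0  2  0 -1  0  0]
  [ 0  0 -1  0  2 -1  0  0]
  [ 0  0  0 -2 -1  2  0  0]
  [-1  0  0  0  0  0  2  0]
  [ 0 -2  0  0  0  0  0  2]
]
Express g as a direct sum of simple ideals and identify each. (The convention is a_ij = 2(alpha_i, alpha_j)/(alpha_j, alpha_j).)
The diagram associated to this matrix has two connected components: the simple roots {alpha_2, alpha_8} form a chain of 2 nodes with a double edge at one end; the terminal node there is the unique short simple root (B_2), and {alpha_1, alpha_3, alpha_4, alpha_5, alpha_6, alpha_7} form a chain of 6 nodes with a double edge at one end; the terminal node there is the unique short simple root (B_6). A semisimple Lie algebra decomposes uniquely as the direct sum of simple ideals, one per connected component of its Dynkin diagram, so g ≅ B_2 ⊕ B_6 (dimension 10 + 78 = 88).

B_2 ⊕ B_6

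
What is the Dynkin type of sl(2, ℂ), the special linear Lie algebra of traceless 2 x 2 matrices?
This is sl(2), which has dimension 2^2 - 1 = 3 and rank 2 - 1 = 1 (a Cartan subalgebra is the diagonal traceless matrices). In the classification of classical Lie algebras, the special linear algebra sl(n+1) has type A_n; here n = 1, so the Dynkin diagram is a chain of 1 nodes with single edges (A_1). Hence the type is A_1.

A1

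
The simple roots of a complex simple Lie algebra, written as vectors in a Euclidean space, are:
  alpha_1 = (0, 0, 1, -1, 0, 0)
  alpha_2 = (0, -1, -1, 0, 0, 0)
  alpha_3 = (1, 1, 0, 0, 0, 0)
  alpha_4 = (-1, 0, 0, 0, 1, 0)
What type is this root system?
A_4 (sl(5))

Compute the Cartan integers a_ij = 2(alpha_i, alpha_j)/(alpha_j, alpha_j); the resulting 4x4 Cartan matrix is
[[2, -1, 0, 0], [-1, 2, -1, 0], [0, -1, 2, -1], [0, 0, -1, 2]].
All simple roots have the same length, so the diagram is simply laced. The associated Dynkin diagram is a chain of 4 nodes with single edges (A_4), so the type is A_4 (the algebra sl(5)).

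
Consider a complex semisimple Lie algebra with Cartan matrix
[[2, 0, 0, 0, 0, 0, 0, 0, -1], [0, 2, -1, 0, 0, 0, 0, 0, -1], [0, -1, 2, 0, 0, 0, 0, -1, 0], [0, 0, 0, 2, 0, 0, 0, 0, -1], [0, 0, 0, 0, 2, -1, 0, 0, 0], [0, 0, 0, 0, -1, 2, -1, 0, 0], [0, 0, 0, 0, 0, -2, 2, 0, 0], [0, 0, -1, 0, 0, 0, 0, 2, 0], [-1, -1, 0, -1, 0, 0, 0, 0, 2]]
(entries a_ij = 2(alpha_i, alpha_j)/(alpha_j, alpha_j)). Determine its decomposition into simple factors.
type C_3 ⊕ type D_6

The diagram associated to this matrix has two connected components: the simple roots {alpha_5, alpha_6, alpha_7} form a chain of 3 nodes with a double edge at one end; the terminal node there is the unique long simple root (C_3), and {alpha_1, alpha_2, alpha_3, alpha_4, alpha_8, alpha_9} form a chain of 4 nodes with a fork of two nodes at one end (D_6). A semisimple Lie algebra decomposes uniquely as the direct sum of simple ideals, one per connected component of its Dynkin diagram, so g ≅ C_3 ⊕ D_6 (dimension 21 + 66 = 87).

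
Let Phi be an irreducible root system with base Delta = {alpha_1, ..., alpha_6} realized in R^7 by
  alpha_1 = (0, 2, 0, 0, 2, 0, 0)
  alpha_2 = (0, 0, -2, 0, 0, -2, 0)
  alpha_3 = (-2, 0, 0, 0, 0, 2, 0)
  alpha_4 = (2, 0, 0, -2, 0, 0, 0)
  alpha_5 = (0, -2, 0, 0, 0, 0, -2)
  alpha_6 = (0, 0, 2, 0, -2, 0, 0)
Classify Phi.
A_6

Compute the Cartan integers a_ij = 2(alpha_i, alpha_j)/(alpha_j, alpha_j); the resulting 6x6 Cartan matrix is
[[2, 0, 0, 0, -1, -1], [0, 2, -1, 0, 0, -1], [0, -1, 2, -1, 0, 0], [0, 0, -1, 2, 0, 0], [-1, 0, 0, 0, 2, 0], [-1, -1, 0, 0, 0, 2]].
All simple roots have the same length, so the diagram is simply laced. The associated Dynkin diagram is a chain of 6 nodes with single edges (A_6), so the type is A_6 (the algebra sl(7)).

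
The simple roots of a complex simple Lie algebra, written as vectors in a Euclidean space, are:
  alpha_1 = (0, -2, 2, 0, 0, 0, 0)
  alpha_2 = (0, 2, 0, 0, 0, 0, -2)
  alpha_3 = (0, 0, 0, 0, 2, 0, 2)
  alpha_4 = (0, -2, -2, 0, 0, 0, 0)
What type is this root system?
Compute the Cartan integers a_ij = 2(alpha_i, alpha_j)/(alpha_j, alpha_j); the resulting 4x4 Cartan matrix is
[[2, -1, 0, 0], [-1, 2, -1, -1], [0, -1, 2, 0], [0, -1, 0, 2]].
All simple roots have the same length, so the diagram is simply laced. The associated Dynkin diagram is a chain of 2 nodes with a fork of two nodes at one end (D_4), so the type is D_4 (the algebra so(8)).

type D_4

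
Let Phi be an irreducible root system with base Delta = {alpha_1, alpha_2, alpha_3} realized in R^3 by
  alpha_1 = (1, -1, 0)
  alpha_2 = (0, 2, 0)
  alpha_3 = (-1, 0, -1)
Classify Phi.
Compute the Cartan integers a_ij = 2(alpha_i, alpha_j)/(alpha_j, alpha_j); the resulting 3x3 Cartan matrix is
[[2, -1, -1], [-2, 2, 0], [-1, 0, 2]].
The roots have two lengths (squared-length ratio 2:1); the short ones are alpha_{1,3}. The associated Dynkin diagram is a chain of 3 nodes with a double edge at one end; the terminal node there is the unique long simple root (C_3), so the type is C_3 (the algebra sp(6)).

C3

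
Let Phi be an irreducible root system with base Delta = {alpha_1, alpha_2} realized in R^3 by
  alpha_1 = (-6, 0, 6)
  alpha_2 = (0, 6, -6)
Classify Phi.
A_2

Compute the Cartan integers a_ij = 2(alpha_i, alpha_j)/(alpha_j, alpha_j); the resulting 2x2 Cartan matrix is
[[2, -1], [-1, 2]].
All simple roots have the same length, so the diagram is simply laced. The associated Dynkin diagram is a chain of 2 nodes with single edges (A_2), so the type is A_2 (the algebra sl(3)).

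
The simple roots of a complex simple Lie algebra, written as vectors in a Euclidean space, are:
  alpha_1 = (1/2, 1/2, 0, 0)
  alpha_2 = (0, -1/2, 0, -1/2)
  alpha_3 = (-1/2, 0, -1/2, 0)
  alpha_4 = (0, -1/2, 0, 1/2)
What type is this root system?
D_4

Compute the Cartan integers a_ij = 2(alpha_i, alpha_j)/(alpha_j, alpha_j); the resulting 4x4 Cartan matrix is
[[2, -1, -1, -1], [-1, 2, 0, 0], [-1, 0, 2, 0], [-1, 0, 0, 2]].
All simple roots have the same length, so the diagram is simply laced. The associated Dynkin diagram is a chain of 2 nodes with a fork of two nodes at one end (D_4), so the type is D_4 (the algebra so(8)).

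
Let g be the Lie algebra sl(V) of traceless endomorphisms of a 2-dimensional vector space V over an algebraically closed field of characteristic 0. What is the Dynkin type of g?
A1

This is sl(2), which has dimension 2^2 - 1 = 3 and rank 2 - 1 = 1 (a Cartan subalgebra is the diagonal traceless matrices). In the classification of classical Lie algebras, the special linear algebra sl(n+1) has type A_n; here n = 1, so the Dynkin diagram is a chain of 1 nodes with single edges (A_1). Hence the type is A_1.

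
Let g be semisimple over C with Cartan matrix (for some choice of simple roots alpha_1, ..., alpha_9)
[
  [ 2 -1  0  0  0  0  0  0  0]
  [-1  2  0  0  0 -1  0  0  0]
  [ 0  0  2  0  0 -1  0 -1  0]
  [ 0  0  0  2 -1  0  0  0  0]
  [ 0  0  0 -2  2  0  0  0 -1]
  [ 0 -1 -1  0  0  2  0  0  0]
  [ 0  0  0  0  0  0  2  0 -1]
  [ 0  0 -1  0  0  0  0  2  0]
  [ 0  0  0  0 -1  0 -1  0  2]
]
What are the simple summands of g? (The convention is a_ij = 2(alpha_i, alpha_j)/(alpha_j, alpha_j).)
A_5 + B_4

The diagram associated to this matrix has two connected components: the simple roots {alpha_1, alpha_2, alpha_3, alpha_6, alpha_8} form a chain of 5 nodes with single edges (A_5), and {alpha_4, alpha_5, alpha_7, alpha_9} form a chain of 4 nodes with a double edge at one end; the terminal node there is the unique short simple root (B_4). A semisimple Lie algebra decomposes uniquely as the direct sum of simple ideals, one per connected component of its Dynkin diagram, so g ≅ A_5 ⊕ B_4 (dimension 35 + 36 = 71).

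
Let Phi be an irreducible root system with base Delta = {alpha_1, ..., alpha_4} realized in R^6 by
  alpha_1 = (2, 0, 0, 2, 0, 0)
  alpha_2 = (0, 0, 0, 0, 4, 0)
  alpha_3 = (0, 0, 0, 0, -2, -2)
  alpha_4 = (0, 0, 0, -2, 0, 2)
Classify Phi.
Compute the Cartan integers a_ij = 2(alpha_i, alpha_j)/(alpha_j, alpha_j); the resulting 4x4 Cartan matrix is
[[2, 0, 0, -1], [0, 2, -2, 0], [0, -1, 2, -1], [-1, 0, -1, 2]].
The roots have two lengths (squared-length ratio 2:1); the short ones are alpha_{1,3,4}. The associated Dynkin diagram is a chain of 4 nodes with a double edge at one end; the terminal node there is the unique long simple root (C_4), so the type is C_4 (the algebra sp(8)).

C_4 (sp(8))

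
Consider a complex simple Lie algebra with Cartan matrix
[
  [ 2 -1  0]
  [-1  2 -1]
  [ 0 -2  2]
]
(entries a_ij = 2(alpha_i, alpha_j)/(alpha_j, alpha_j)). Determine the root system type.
The matrix has rank 3 with 2's on the diagonal. Reading the off-diagonal entries as Dynkin edges (a single edge where a_ij = a_ji = -1; a double or triple edge where a_ij * a_ji = 2 or 3), the diagram is a chain of 3 nodes with a double edge at one end; the terminal node there is the unique long simple root (C_3). One simple-root ordering that puts it in standard form is (alpha_1, alpha_2, alpha_3). So the algebra is type C_3, i.e. sp(6).

C3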